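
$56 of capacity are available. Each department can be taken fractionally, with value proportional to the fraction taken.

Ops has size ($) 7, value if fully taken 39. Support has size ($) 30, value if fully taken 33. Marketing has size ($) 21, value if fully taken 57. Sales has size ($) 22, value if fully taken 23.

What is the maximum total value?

126.8

Best value per unit of size first: Ops 39/7≈5.57, Marketing 57/21≈2.71, Support 33/30≈1.1, Sales 23/22≈1.05.
All 7 $ of Ops fit (value 39) ; 49 remain.
All 21 $ of Marketing fit (value 57) ; 28 remain.
Only 28 $ remain; take 28/30 of Support for value 33×28/30 = 30.8.
Total value = 126.8.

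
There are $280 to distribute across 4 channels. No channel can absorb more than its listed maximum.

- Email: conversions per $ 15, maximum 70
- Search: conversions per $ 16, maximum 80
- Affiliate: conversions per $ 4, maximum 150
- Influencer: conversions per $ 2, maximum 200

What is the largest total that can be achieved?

Order the channels by conversions per $: Search 16 > Email 15 > Affiliate 4 > Influencer 2.
Search takes 80 to reach its cap of 80 → 200 left.
Email takes 70 to reach its cap of 70 → 130 left.
Only 130 left; Affiliate takes them to reach 130.
Total = 15×70 + 16×80 + 4×130 = 2850.

2850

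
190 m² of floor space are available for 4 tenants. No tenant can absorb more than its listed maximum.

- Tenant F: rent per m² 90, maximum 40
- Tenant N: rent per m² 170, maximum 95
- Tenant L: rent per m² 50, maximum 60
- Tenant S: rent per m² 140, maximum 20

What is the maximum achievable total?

24300

Rank by rent per m²: Tenant N 170 > Tenant S 140 > Tenant F 90 > Tenant L 50.
Tenant N: +95 to 95 (cap) → 95 left.
Give Tenant S 20 to hit its cap of 20 → 75 left.
Give Tenant F 40 to hit its cap of 40 → 35 left.
Tenant L: +35 (room for 60) → 35. Pool exhausted.
Total = 90×40 + 170×95 + 50×35 + 140×20 = 24300.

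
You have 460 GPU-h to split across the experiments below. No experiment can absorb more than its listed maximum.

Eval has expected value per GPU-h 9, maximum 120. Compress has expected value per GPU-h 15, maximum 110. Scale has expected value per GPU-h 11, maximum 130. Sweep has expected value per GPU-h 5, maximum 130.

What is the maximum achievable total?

4660

Rank by expected value per GPU-h: Compress 15 > Scale 11 > Eval 9 > Sweep 5.
Compress: +110 to 110 (cap) — 350 left.
Scale: +130 to 130 (cap) — 220 left.
Eval takes 120 to reach its cap of 120 — 100 left.
Only 100 left; Sweep takes them to reach 100.
Total = 9×120 + 15×110 + 11×130 + 5×100 = 4660.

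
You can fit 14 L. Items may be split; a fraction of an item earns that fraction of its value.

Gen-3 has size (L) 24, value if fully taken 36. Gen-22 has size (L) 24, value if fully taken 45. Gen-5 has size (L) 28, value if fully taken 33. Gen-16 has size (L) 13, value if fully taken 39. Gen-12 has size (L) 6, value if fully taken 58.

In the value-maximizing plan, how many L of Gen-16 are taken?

Rank by value-to-size ratio: Gen-12 58/6≈9.67, Gen-16 39/13≈3, Gen-22 45/24≈1.88, Gen-3 36/24≈1.5, Gen-5 33/28≈1.18.
All 6 L of Gen-12 fit (value 58) ; 8 remain.
Fill the last 8 L with part of Gen-16: 8/13 of it earns 24.

8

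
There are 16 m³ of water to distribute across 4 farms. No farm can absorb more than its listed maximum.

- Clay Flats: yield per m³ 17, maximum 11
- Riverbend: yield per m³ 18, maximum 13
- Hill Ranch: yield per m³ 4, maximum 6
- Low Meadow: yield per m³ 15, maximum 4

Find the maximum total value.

Highest yield per m³ first: Riverbend 18 > Clay Flats 17 > Low Meadow 15 > Hill Ranch 4.
Riverbend: +13 to 13 (cap) ; 3 left.
Only 3 left; Clay Flats takes them to reach 3.
Total = 17×3 + 18×13 = 285.

285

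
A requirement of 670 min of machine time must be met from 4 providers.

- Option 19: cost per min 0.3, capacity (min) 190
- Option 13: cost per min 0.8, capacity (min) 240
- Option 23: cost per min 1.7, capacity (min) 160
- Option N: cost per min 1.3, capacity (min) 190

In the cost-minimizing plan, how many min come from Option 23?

50

Fill from the cheapest provider first.
Take 190 from Option 19 at 0.3 — need 480 more.
Option 13 (0.8): use full 240 — 240 min to go.
Option N at 1.3: take all 190 min — 50 still needed.
Take 50 from Option 23 at 1.7 to finish.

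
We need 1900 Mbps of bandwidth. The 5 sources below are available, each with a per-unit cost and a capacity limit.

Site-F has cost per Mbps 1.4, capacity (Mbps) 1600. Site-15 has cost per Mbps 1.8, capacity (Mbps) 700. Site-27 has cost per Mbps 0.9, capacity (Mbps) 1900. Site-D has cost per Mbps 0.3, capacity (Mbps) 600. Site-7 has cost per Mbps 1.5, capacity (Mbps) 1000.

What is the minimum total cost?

Cheapest first:
Take 600 from Site-D at 0.3 ; need 1300 more.
Site-27 (0.9): take the remaining 1300 ; done.
Site-F, Site-7, Site-15: unused.
Cost = 600×0.3 + 1300×0.9 = 1350.

1350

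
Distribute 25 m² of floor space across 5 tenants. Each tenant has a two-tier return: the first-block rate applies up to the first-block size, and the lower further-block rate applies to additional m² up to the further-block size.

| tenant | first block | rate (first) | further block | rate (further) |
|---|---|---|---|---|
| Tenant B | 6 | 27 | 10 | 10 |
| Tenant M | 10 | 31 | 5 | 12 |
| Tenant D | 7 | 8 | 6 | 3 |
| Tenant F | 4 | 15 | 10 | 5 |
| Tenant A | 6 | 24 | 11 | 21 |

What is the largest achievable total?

Treat each block as its own option and order by rate: Tenant M/T1 31 > Tenant B/T1 27 > Tenant A/T1 24 > Tenant A/T2 21 > Tenant F/T1 15 > Tenant M/T2 12 > Tenant B/T2 10 > Tenant D/T1 8 > Tenant F/T2 5 > Tenant D/T2 3.
Fill Tenant M T1 block (10 at 31) — 15 left.
Tenant B T1 at 27: fill all 6 — 9 left.
Tenant A/T1 (24): +6 — 3 left.
Tenant A/T2: +3 of 11 at 21; pool empty.
Total = 31×10 + 27×6 + 24×6 + 21×3 = 679.

679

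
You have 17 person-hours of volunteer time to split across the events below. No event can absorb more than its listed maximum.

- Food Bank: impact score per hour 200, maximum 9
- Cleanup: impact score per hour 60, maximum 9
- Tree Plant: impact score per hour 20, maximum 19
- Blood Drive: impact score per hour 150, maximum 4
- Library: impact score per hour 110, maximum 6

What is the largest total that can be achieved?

2840

Highest impact score per hour first: Food Bank 200 > Blood Drive 150 > Library 110 > Cleanup 60 > Tree Plant 20.
Give Food Bank 9 to hit its cap of 9 ; 8 left.
Blood Drive takes 4 to reach its cap of 4 ; 4 left.
Only 4 left; Library takes them to reach 4.
Total = 200×9 + 150×4 + 110×4 = 2840.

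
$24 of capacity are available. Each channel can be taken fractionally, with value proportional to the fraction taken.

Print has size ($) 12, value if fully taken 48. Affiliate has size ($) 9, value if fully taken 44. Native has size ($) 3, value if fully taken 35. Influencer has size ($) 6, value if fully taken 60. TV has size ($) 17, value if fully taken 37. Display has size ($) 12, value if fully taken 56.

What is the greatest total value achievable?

Rank by value-to-size ratio: Native 35/3≈11.7, Influencer 60/6≈10, Affiliate 44/9≈4.89, Display 56/12≈4.67, Print 48/12≈4, TV 37/17≈2.18.
All 3 $ of Native fit (value 35) ; 21 remain.
All 6 $ of Influencer fit (value 60) ; 15 remain.
Take all of Affiliate (9 $, value 44) ; 6 $ left.
6 $ left: a 6/12 share of Display gives 56×6/12 = 28.
Total value = 167.

167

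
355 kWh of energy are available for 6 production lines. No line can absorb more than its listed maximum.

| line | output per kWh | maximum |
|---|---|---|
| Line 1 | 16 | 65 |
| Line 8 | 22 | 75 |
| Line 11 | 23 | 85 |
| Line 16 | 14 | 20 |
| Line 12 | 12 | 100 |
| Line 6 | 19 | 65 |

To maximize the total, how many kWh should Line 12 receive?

45

Order the production lines by output per kWh: Line 11 23 > Line 8 22 > Line 6 19 > Line 1 16 > Line 16 14 > Line 12 12.
Give Line 11 85 to hit its cap of 85 — 270 left.
Give Line 8 75 to hit its cap of 75 — 195 left.
Line 6 takes 65 to reach its cap of 65 — 130 left.
Line 1: +65 to 65 (cap) — 65 left.
Line 16 takes 20 to reach its cap of 20 — 45 left.
Line 12: +45 (room for 100) → 45. Pool exhausted.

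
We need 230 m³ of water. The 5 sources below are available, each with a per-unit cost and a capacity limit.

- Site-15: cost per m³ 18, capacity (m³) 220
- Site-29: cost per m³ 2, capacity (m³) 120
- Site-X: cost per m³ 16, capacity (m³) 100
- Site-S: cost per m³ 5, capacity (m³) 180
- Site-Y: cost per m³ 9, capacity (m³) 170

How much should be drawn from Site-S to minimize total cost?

Fill from the cheapest source first.
Site-29 (2): use full 120 — 110 m³ to go.
Site-S at 5: take 110 of its 180 — requirement met.
Site-Y, Site-X, Site-15: unused.

110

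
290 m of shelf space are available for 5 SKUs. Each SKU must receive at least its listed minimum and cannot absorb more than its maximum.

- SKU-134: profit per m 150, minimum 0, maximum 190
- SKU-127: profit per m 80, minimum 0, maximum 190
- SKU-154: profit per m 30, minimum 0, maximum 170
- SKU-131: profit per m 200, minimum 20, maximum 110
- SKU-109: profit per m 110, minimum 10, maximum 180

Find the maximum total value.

48600

Meeting every minimum uses 0+0+0+20+10 = 30 m, leaving 260.
Rank by profit per m: SKU-131 200 > SKU-134 150 > SKU-109 110 > SKU-127 80 > SKU-154 30.
SKU-131 takes 90 more to reach its cap of 110 — 170 left.
Only 170 left; SKU-134 takes them to reach 170.
Total = 150×170 + 200×110 + 110×10 = 48600.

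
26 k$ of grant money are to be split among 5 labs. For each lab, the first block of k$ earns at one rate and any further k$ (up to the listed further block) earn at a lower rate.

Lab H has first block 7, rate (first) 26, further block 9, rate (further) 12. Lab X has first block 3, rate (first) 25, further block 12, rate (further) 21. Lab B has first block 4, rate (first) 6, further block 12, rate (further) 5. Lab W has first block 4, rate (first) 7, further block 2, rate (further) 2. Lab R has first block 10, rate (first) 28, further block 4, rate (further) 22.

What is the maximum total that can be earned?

667

Treat each block as its own option and order by rate: Lab R/first 28 > Lab H/first 26 > Lab X/first 25 > Lab R/second 22 > Lab X/second 21 > Lab H/second 12 > Lab W/first 7 > Lab B/first 6 > Lab B/second 5 > Lab W/second 2.
Fill Lab R first block (10 at 28) → 16 left.
Lab H/first (26): +7 → 9 left.
Fill Lab X first block (3 at 25) → 6 left.
Fill Lab R second block (4 at 22) → 2 left.
2 remain; put them into Lab X second at 21.
Total = 28×10 + 26×7 + 25×3 + 22×4 + 21×2 = 667.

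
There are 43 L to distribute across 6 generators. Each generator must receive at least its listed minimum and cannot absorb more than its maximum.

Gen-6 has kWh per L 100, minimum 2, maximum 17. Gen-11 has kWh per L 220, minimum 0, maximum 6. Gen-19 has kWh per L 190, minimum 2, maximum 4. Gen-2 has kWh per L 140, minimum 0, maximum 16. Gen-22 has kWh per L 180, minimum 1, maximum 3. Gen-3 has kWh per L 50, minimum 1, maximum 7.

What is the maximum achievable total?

6210

Meeting every minimum uses 2+0+2+0+1+1 = 6 L, leaving 37.
Order the generators by kWh per L: Gen-11 220 > Gen-19 190 > Gen-22 180 > Gen-2 140 > Gen-6 100 > Gen-3 50.
Gen-11 takes 6 more to reach its cap of 6 → 31 left.
Give Gen-19 2 more to hit its cap of 4 → 29 left.
Gen-22: +2 to 3 (cap) → 27 left.
Give Gen-2 16 more to hit its cap of 16 → 11 left.
Gen-6 has room for 15 more but only 11 remain, so it gets 13.
Total = 100×13 + 220×6 + 190×4 + 140×16 + 180×3 + 50×1 = 6210.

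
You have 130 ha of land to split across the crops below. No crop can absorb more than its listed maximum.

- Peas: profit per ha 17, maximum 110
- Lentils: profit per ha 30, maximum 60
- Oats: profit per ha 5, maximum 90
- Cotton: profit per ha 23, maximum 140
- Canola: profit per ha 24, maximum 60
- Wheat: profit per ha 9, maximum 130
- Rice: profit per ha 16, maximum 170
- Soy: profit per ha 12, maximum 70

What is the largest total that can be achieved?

3470

Rank by profit per ha: Lentils 30 > Canola 24 > Cotton 23 > Peas 17 > Rice 16 > Soy 12 > Wheat 9 > Oats 5.
Lentils: +60 to 60 (cap) — 70 left.
Give Canola 60 to hit its cap of 60 — 10 left.
Cotton: +10 (room for 140) → 10. Pool exhausted.
Total = 30×60 + 23×10 + 24×60 = 3470.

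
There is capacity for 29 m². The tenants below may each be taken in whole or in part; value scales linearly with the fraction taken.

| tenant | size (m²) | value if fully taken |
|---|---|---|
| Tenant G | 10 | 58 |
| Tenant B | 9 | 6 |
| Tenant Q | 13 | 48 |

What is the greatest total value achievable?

110

Sort by value density: Tenant G 58/10≈5.8, Tenant Q 48/13≈3.69, Tenant B 6/9≈0.667.
Tenant G: take in full, 10 m² for value 58 — 19 left.
All 13 m² of Tenant Q fit (value 48) — 6 remain.
Fill the last 6 m² with part of Tenant B: 6/9 of it earns 4.
Total value = 110.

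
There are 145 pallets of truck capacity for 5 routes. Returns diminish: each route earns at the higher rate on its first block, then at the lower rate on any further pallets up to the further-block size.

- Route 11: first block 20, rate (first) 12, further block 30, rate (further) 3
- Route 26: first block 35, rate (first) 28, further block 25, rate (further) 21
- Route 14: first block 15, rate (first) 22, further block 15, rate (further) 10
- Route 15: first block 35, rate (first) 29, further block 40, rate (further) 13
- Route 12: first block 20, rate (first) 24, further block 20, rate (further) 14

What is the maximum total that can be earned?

Rank every tier by rate: Route 15/T1 29 > Route 26/T1 28 > Route 12/T1 24 > Route 14/T1 22 > Route 26/T2 21 > Route 12/T2 14 > Route 15/T2 13 > Route 11/T1 12 > Route 14/T2 10 > Route 11/T2 3.
Fill Route 15 T1 block (35 at 29) — 110 left.
Fill Route 26 T1 block (35 at 28) — 75 left.
Route 12/T1 (24): +20 — 55 left.
Route 14 T1 at 22: fill all 15 — 40 left.
Fill Route 26 T2 block (25 at 21) — 15 left.
15 remain; put them into Route 12 T2 at 14.
Total = 29×35 + 28×35 + 24×20 + 22×15 + 21×25 + 14×15 = 3540.

3540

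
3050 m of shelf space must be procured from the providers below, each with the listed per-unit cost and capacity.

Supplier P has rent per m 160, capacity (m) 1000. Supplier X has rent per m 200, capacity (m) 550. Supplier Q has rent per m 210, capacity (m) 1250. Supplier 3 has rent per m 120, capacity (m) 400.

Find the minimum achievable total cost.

Cheapest first:
Supplier 3 at 120: take all 400 m → 2650 still needed.
Supplier P (160): use full 1000 → 1650 m to go.
Supplier X (200): use full 550 → 1100 m to go.
Supplier Q (210): take the remaining 1100 → done.
Cost = 400×120 + 1000×160 + 550×200 + 1100×210 = 549000.

549000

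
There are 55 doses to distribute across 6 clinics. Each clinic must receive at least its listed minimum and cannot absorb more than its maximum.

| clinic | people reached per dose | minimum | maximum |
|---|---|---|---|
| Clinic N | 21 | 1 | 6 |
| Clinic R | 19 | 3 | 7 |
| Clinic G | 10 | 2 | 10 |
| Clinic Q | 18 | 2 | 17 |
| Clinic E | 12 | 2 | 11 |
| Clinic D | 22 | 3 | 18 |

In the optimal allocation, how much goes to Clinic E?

Meeting every minimum uses 1+3+2+2+2+3 = 13 doses, leaving 42.
Order the clinics by people reached per dose: Clinic D 22 > Clinic N 21 > Clinic R 19 > Clinic Q 18 > Clinic E 12 > Clinic G 10.
Clinic D: +15 to 18 (cap) — 27 left.
Clinic N: +5 to 6 (cap) — 22 left.
Clinic R takes 4 more to reach its cap of 7 — 18 left.
Clinic Q: +15 to 17 (cap) — 3 left.
Clinic E has room for 9 more but only 3 remain, so it gets 5.

5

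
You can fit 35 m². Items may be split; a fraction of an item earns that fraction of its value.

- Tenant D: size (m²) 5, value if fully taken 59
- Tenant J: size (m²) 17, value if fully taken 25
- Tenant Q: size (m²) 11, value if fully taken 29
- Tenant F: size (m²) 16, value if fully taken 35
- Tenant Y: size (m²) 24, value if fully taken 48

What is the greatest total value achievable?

Rank by value-to-size ratio: Tenant D 59/5≈11.8, Tenant Q 29/11≈2.64, Tenant F 35/16≈2.19, Tenant Y 48/24≈2, Tenant J 25/17≈1.47.
All 5 m² of Tenant D fit (value 59) — 30 remain.
Take all of Tenant Q (11 m², value 29) — 19 m² left.
Tenant F: take in full, 16 m² for value 35 — 3 left.
Fill the last 3 m² with part of Tenant Y: 3/24 of it earns 6.
Total value = 129.

129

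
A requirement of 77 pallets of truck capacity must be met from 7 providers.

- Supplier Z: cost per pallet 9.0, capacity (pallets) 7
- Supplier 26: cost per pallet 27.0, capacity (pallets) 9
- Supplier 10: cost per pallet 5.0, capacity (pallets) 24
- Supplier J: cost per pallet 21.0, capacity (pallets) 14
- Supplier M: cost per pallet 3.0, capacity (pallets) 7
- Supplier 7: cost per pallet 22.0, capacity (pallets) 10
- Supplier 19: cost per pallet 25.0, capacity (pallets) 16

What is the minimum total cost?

Use providers in increasing cost order.
Take 7 from Supplier M at 3.0 ; need 70 more.
Take 24 from Supplier 10 at 5.0 ; need 46 more.
Supplier Z at 9.0: take all 7 pallets ; 39 still needed.
Take 14 from Supplier J at 21.0 ; need 25 more.
Supplier 7 at 22.0: take all 10 pallets ; 15 still needed.
Supplier 19 (25.0): take the remaining 15 ; done.
Supplier 26: unused.
Cost = 7×3.0 + 24×5.0 + 7×9.0 + 14×21.0 + 10×22.0 + 15×25.0 = 1093.

1093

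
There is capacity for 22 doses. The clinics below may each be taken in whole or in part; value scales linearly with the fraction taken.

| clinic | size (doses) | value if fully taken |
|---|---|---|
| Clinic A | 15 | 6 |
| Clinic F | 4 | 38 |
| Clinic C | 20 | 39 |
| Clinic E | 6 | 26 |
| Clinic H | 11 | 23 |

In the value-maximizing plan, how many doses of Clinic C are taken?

Best value per unit of size first: Clinic F 38/4≈9.5, Clinic E 26/6≈4.33, Clinic H 23/11≈2.09, Clinic C 39/20≈1.95, Clinic A 6/15≈0.4.
Clinic F: take in full, 4 doses for value 38 — 18 left.
All 6 doses of Clinic E fit (value 26) — 12 remain.
All 11 doses of Clinic H fit (value 23) — 1 remain.
1 doses left: a 1/20 share of Clinic C gives 39×1/20 = 1.95.

1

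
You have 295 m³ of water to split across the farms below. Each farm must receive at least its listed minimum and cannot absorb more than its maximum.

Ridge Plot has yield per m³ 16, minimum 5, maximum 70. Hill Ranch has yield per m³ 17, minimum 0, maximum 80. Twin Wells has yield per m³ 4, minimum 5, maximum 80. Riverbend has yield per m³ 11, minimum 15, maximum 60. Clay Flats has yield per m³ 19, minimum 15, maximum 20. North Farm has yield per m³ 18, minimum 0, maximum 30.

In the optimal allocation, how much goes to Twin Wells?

Meeting every minimum uses 5+0+5+15+15+0 = 40 m³, leaving 255.
Order the farms by yield per m³: Clay Flats 19 > North Farm 18 > Hill Ranch 17 > Ridge Plot 16 > Riverbend 11 > Twin Wells 4.
Clay Flats takes 5 more to reach its cap of 20 ; 250 left.
North Farm takes 30 more to reach its cap of 30 ; 220 left.
Give Hill Ranch 80 more to hit its cap of 80 ; 140 left.
Ridge Plot takes 65 more to reach its cap of 70 ; 75 left.
Riverbend takes 45 more to reach its cap of 60 ; 30 left.
Twin Wells: +30 (room for 75) → 35. Pool exhausted.

35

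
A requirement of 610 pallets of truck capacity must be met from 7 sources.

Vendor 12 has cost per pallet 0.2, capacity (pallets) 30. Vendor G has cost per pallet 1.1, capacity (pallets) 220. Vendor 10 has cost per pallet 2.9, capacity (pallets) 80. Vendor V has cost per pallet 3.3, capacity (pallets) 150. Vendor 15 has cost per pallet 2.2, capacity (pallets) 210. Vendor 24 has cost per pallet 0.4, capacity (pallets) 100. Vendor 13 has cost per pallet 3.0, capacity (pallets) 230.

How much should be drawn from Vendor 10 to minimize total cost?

50

Use sources in increasing cost order.
Vendor 12 (0.2): use full 30 ; 580 pallets to go.
Vendor 24 at 0.4: take all 100 pallets ; 480 still needed.
Vendor G (1.1): use full 220 ; 260 pallets to go.
Take 210 from Vendor 15 at 2.2 ; need 50 more.
Vendor 10 (2.9): take the remaining 50 ; done.
Vendor 13, Vendor V: unused.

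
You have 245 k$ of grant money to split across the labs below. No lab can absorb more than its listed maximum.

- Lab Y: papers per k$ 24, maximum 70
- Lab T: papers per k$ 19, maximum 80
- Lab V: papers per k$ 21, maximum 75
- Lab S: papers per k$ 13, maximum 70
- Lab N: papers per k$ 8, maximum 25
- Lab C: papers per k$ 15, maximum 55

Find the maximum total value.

Order the labs by papers per k$: Lab Y 24 > Lab V 21 > Lab T 19 > Lab C 15 > Lab S 13 > Lab N 8.
Lab Y takes 70 to reach its cap of 70 ; 175 left.
Lab V: +75 to 75 (cap) ; 100 left.
Lab T: +80 to 80 (cap) ; 20 left.
Lab C has room for 55 but only 20 remain, so it gets 20.
Total = 24×70 + 19×80 + 21×75 + 15×20 = 5075.

5075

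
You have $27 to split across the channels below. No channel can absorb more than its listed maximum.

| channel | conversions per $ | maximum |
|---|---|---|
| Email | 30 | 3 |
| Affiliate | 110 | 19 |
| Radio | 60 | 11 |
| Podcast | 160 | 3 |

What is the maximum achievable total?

Rank by conversions per $: Podcast 160 > Affiliate 110 > Radio 60 > Email 30.
Podcast: +3 to 3 (cap) ; 24 left.
Affiliate: +19 to 19 (cap) ; 5 left.
Radio has room for 11 but only 5 remain, so it gets 5.
Total = 110×19 + 60×5 + 160×3 = 2870.

2870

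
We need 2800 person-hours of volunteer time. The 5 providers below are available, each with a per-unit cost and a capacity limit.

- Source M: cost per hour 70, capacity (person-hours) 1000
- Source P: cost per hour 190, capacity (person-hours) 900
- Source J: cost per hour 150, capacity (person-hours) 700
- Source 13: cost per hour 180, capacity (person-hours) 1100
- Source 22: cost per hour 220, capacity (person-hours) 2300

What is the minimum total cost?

Fill from the cheapest provider first.
Source M at 70: take all 1000 person-hours → 1800 still needed.
Source J at 150: take all 700 person-hours → 1100 still needed.
Take 1100 from Source 13 at 180 → need 0 more.
Source P, Source 22: unused.
Cost = 1000×70 + 700×150 + 1100×180 = 373000.

373000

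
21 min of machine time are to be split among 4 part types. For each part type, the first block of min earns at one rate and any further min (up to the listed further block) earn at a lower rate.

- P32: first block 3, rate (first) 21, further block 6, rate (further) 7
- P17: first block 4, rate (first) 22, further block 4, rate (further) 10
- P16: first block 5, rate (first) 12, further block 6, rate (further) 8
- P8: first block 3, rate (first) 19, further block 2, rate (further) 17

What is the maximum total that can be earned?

Order all 8 blocks by rate: P17/tier1 22 > P32/tier1 21 > P8/tier1 19 > P8/tier2 17 > P16/tier1 12 > P17/tier2 10 > P16/tier2 8 > P32/tier2 7.
P17/tier1 (22): +4 → 17 left.
P32/tier1 (21): +3 → 14 left.
P8 tier1 at 19: fill all 3 → 11 left.
P8/tier2 (17): +2 → 9 left.
P16 tier1 at 12: fill all 5 → 4 left.
P17 tier2 at 10: fill all 4 → 0 left.
Total = 22×4 + 21×3 + 19×3 + 17×2 + 12×5 + 10×4 = 342.

342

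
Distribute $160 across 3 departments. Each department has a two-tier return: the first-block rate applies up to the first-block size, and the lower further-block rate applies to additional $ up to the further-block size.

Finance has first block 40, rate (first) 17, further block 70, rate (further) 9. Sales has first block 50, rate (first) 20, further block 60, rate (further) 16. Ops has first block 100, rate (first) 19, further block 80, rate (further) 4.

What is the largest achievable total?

3070

Treat each block as its own option and order by rate: Sales/T1 20 > Ops/T1 19 > Finance/T1 17 > Sales/T2 16 > Finance/T2 9 > Ops/T2 4.
Sales T1 at 20: fill all 50 — 110 left.
Ops T1 at 19: fill all 100 — 10 left.
Finance/T1: +10 of 40 at 17; pool empty.
Total = 20×50 + 19×100 + 17×10 = 3070.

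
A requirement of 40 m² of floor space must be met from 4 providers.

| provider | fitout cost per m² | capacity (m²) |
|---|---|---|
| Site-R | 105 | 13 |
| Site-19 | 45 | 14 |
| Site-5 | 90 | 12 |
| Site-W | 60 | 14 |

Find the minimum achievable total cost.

2550

Fill from the cheapest provider first.
Site-19 at 45: take all 14 m² — 26 still needed.
Site-W at 60: take all 14 m² — 12 still needed.
Take 12 from Site-5 at 90 — need 0 more.
Site-R: unused.
Cost = 14×45 + 14×60 + 12×90 = 2550.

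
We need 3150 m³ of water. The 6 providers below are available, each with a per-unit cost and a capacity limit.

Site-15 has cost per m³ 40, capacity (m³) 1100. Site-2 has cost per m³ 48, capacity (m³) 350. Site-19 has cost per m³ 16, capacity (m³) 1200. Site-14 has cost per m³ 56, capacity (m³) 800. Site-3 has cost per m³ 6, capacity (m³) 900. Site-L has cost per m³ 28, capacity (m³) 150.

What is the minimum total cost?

Cheapest first:
Take 900 from Site-3 at 6 ; need 2250 more.
Take 1200 from Site-19 at 16 ; need 1050 more.
Site-L at 28: take all 150 m³ ; 900 still needed.
Site-15 (40): take the remaining 900 ; done.
Site-2, Site-14: unused.
Cost = 900×6 + 1200×16 + 150×28 + 900×40 = 64800.

64800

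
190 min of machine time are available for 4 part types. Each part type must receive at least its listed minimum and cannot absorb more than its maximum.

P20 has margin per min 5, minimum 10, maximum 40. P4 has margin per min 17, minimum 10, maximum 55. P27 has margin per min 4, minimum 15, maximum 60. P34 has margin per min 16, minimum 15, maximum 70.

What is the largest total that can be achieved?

2355

Meeting every minimum uses 10+10+15+15 = 50 min, leaving 140.
Rank by margin per min: P4 17 > P34 16 > P20 5 > P27 4.
Give P4 45 more to hit its cap of 55 → 95 left.
P34 takes 55 more to reach its cap of 70 → 40 left.
P20: +30 to 40 (cap) → 10 left.
P27: +10 (room for 45) → 25. Pool exhausted.
Total = 5×40 + 17×55 + 4×25 + 16×70 = 2355.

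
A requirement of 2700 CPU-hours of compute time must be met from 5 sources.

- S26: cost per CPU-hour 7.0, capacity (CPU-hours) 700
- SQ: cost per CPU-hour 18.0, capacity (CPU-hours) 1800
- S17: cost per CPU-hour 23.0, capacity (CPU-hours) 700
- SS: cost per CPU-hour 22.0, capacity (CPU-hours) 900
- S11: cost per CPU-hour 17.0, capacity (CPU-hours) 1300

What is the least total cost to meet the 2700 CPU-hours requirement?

Use sources in increasing cost order.
S26 (7.0): use full 700 — 2000 CPU-hours to go.
Take 1300 from S11 at 17.0 — need 700 more.
SQ at 18.0: take 700 of its 1800 — requirement met.
SS, S17: unused.
Cost = 700×7.0 + 1300×17.0 + 700×18.0 = 39600.

39600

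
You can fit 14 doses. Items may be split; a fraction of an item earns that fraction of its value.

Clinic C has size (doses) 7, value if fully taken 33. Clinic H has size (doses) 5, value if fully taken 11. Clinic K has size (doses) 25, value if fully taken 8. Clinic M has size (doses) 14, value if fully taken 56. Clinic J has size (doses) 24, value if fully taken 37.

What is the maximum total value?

61

Sort by value density: Clinic C 33/7≈4.71, Clinic M 56/14≈4, Clinic H 11/5≈2.2, Clinic J 37/24≈1.54, Clinic K 8/25≈0.32.
All 7 doses of Clinic C fit (value 33) ; 7 remain.
7 doses left: a 7/14 share of Clinic M gives 56×7/14 = 28.
Total value = 61.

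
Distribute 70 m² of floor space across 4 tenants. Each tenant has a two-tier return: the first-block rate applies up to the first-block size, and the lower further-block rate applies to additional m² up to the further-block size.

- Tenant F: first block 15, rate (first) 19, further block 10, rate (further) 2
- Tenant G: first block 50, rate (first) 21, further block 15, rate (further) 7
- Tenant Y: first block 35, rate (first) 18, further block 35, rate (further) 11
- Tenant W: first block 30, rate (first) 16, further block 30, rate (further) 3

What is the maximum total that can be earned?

1425

Order all 8 blocks by rate: Tenant G/first 21 > Tenant F/first 19 > Tenant Y/first 18 > Tenant W/first 16 > Tenant Y/second 11 > Tenant G/second 7 > Tenant W/second 3 > Tenant F/second 2.
Fill Tenant G first block (50 at 21) — 20 left.
Tenant F/first (19): +15 — 5 left.
Tenant Y/first: +5 of 35 at 18; pool empty.
Total = 21×50 + 19×15 + 18×5 = 1425.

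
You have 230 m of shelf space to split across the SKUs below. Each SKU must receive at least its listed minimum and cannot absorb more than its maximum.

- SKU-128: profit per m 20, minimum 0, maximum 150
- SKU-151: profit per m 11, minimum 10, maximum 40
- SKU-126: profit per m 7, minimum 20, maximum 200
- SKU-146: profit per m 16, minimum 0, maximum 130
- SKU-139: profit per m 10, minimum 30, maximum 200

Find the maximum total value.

Meeting every minimum uses 0+10+20+0+30 = 60 m, leaving 170.
Highest profit per m first: SKU-128 20 > SKU-146 16 > SKU-151 11 > SKU-139 10 > SKU-126 7.
Give SKU-128 150 more to hit its cap of 150 ; 20 left.
Only 20 left; SKU-146 takes them to reach 20.
Total = 20×150 + 11×10 + 7×20 + 16×20 + 10×30 = 3870.

3870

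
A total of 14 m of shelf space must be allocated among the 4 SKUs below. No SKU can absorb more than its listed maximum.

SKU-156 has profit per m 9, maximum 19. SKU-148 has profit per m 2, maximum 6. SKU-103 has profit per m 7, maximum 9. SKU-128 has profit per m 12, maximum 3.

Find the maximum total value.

Order the SKUs by profit per m: SKU-128 12 > SKU-156 9 > SKU-103 7 > SKU-148 2.
Give SKU-128 3 to hit its cap of 3 — 11 left.
SKU-156: +11 (room for 19) → 11. Pool exhausted.
Total = 9×11 + 12×3 = 135.

135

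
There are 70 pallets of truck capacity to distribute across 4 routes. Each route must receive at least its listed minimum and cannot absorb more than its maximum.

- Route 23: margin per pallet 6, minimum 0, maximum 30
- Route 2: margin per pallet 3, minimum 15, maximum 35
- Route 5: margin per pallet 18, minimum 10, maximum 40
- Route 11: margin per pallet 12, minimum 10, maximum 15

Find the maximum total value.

945

Meeting every minimum uses 0+15+10+10 = 35 pallets, leaving 35.
Rank by margin per pallet: Route 5 18 > Route 11 12 > Route 23 6 > Route 2 3.
Give Route 5 30 more to hit its cap of 40 → 5 left.
Route 11 takes 5 more to reach its cap of 15 → 0 left.
Total = 3×15 + 18×40 + 12×15 = 945.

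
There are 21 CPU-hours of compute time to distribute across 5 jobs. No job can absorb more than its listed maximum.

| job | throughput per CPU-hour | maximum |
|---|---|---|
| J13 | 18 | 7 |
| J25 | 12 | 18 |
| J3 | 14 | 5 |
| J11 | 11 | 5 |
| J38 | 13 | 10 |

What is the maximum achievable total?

313

Highest throughput per CPU-hour first: J13 18 > J3 14 > J38 13 > J25 12 > J11 11.
Give J13 7 to hit its cap of 7 → 14 left.
Give J3 5 to hit its cap of 5 → 9 left.
J38: +9 (room for 10) → 9. Pool exhausted.
Total = 18×7 + 14×5 + 13×9 = 313.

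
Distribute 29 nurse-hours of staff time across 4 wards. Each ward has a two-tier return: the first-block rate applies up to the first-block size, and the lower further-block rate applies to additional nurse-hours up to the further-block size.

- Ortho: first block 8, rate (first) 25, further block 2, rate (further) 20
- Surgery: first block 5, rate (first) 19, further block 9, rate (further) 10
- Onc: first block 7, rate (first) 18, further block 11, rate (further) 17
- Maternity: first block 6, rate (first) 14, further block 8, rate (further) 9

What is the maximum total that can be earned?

580

Treat each block as its own option and order by rate: Ortho/T1 25 > Ortho/T2 20 > Surgery/T1 19 > Onc/T1 18 > Onc/T2 17 > Maternity/T1 14 > Surgery/T2 10 > Maternity/T2 9.
Fill Ortho T1 block (8 at 25) — 21 left.
Fill Ortho T2 block (2 at 20) — 19 left.
Fill Surgery T1 block (5 at 19) — 14 left.
Onc/T1 (18): +7 — 7 left.
7 remain; put them into Onc T2 at 17.
Total = 25×8 + 20×2 + 19×5 + 18×7 + 17×7 = 580.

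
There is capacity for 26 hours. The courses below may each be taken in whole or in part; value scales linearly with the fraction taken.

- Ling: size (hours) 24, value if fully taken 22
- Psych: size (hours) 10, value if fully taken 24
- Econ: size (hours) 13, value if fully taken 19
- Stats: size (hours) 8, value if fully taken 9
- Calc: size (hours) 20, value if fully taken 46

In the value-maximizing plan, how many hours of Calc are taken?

Best value per unit of size first: Psych 24/10≈2.4, Calc 46/20≈2.3, Econ 19/13≈1.46, Stats 9/8≈1.12, Ling 22/24≈0.917.
Psych: take in full, 10 hours for value 24 — 16 left.
Fill the last 16 hours with part of Calc: 16/20 of it earns 36.8.

16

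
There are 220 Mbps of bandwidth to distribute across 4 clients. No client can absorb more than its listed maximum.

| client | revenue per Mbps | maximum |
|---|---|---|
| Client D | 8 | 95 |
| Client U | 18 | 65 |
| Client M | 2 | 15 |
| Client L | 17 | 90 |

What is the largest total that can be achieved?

3220

Order the clients by revenue per Mbps: Client U 18 > Client L 17 > Client D 8 > Client M 2.
Give Client U 65 to hit its cap of 65 ; 155 left.
Give Client L 90 to hit its cap of 90 ; 65 left.
Client D: +65 (room for 95) → 65. Pool exhausted.
Total = 8×65 + 18×65 + 17×90 = 3220.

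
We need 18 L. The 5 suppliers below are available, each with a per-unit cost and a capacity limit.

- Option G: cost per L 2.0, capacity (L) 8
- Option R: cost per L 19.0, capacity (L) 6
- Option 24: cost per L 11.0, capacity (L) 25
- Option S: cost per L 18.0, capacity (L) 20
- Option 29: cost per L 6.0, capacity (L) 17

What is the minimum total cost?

76

Fill from the cheapest supplier first.
Option G at 2.0: take all 8 L → 10 still needed.
Option 29 at 6.0: take 10 of its 17 → requirement met.
Option 24, Option S, Option R: unused.
Cost = 8×2.0 + 10×6.0 = 76.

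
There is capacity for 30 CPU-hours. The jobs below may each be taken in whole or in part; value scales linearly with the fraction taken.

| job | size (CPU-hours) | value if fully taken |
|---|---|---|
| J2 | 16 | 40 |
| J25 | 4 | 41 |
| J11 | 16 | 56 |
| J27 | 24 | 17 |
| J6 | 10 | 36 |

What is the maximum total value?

133

Sort by value density: J25 41/4≈10.2, J6 36/10≈3.6, J11 56/16≈3.5, J2 40/16≈2.5, J27 17/24≈0.708.
J25: take in full, 4 CPU-hours for value 41 → 26 left.
All 10 CPU-hours of J6 fit (value 36) → 16 remain.
All 16 CPU-hours of J11 fit (value 56) → 0 remain.
Total value = 133.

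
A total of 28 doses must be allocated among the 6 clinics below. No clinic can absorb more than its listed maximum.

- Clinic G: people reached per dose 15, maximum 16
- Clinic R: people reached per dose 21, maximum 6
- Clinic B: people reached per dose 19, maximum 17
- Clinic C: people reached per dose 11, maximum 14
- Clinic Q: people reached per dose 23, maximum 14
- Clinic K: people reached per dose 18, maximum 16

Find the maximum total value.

600

Rank by people reached per dose: Clinic Q 23 > Clinic R 21 > Clinic B 19 > Clinic K 18 > Clinic G 15 > Clinic C 11.
Clinic Q: +14 to 14 (cap) ; 14 left.
Give Clinic R 6 to hit its cap of 6 ; 8 left.
Only 8 left; Clinic B takes them to reach 8.
Total = 21×6 + 19×8 + 23×14 = 600.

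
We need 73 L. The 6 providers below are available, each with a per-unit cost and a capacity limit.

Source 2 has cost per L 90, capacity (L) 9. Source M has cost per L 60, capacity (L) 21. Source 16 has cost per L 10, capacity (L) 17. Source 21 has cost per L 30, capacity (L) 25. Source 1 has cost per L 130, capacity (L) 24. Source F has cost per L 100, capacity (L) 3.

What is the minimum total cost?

Fill from the cheapest provider first.
Source 16 at 10: take all 17 L → 56 still needed.
Source 21 at 30: take all 25 L → 31 still needed.
Source M (60): use full 21 → 10 L to go.
Source 2 (90): use full 9 → 1 L to go.
Take 1 from Source F at 100 to finish.
Source 1: unused.
Cost = 17×10 + 25×30 + 21×60 + 9×90 + 1×100 = 3090.

3090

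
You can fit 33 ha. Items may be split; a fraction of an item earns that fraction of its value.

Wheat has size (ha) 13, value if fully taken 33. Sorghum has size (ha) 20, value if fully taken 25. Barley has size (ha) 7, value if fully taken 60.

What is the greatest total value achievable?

109.25

Sort by value density: Barley 60/7≈8.57, Wheat 33/13≈2.54, Sorghum 25/20≈1.25.
All 7 ha of Barley fit (value 60) ; 26 remain.
All 13 ha of Wheat fit (value 33) ; 13 remain.
Only 13 ha remain; take 13/20 of Sorghum for value 25×13/20 = 16.25.
Total value = 109.25.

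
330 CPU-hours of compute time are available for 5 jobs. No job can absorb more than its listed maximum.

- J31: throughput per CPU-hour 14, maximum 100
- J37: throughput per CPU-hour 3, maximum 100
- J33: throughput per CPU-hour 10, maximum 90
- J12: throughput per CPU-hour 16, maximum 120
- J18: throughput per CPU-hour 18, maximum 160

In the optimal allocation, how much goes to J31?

50

Order the jobs by throughput per CPU-hour: J18 18 > J12 16 > J31 14 > J33 10 > J37 3.
Give J18 160 to hit its cap of 160 — 170 left.
Give J12 120 to hit its cap of 120 — 50 left.
Only 50 left; J31 takes them to reach 50.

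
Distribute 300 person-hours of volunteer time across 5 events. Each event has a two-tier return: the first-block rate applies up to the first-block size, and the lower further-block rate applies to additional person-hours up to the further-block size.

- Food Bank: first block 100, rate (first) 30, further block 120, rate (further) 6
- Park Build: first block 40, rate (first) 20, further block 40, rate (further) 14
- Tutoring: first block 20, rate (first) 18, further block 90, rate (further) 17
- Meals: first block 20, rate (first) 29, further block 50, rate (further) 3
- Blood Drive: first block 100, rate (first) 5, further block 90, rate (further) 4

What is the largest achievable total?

Treat each block as its own option and order by rate: Food Bank/first 30 > Meals/first 29 > Park Build/first 20 > Tutoring/first 18 > Tutoring/second 17 > Park Build/second 14 > Food Bank/second 6 > Blood Drive/first 5 > Blood Drive/second 4 > Meals/second 3.
Fill Food Bank first block (100 at 30) → 200 left.
Meals first at 29: fill all 20 → 180 left.
Fill Park Build first block (40 at 20) → 140 left.
Fill Tutoring first block (20 at 18) → 120 left.
Tutoring second at 17: fill all 90 → 30 left.
Park Build/second: +30 of 40 at 14; pool empty.
Total = 30×100 + 29×20 + 20×40 + 18×20 + 17×90 + 14×30 = 6690.

6690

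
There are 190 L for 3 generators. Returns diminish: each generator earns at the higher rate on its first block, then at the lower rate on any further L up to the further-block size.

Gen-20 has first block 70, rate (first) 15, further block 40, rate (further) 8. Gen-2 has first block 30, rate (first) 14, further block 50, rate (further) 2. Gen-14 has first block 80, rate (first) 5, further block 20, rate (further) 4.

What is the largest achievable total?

Order all 6 blocks by rate: Gen-20/first 15 > Gen-2/first 14 > Gen-20/second 8 > Gen-14/first 5 > Gen-14/second 4 > Gen-2/second 2.
Gen-20/first (15): +70 ; 120 left.
Gen-2/first (14): +30 ; 90 left.
Fill Gen-20 second block (40 at 8) ; 50 left.
50 remain; put them into Gen-14 first at 5.
Total = 15×70 + 14×30 + 8×40 + 5×50 = 2040.

2040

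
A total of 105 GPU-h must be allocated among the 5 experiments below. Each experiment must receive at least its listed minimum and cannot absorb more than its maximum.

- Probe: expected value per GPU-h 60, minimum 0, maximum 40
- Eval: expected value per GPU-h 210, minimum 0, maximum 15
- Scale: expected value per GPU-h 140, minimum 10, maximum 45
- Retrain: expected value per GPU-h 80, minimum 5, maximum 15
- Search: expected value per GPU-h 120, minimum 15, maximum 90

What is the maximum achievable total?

Meeting every minimum uses 0+0+10+5+15 = 30 GPU-h, leaving 75.
Highest expected value per GPU-h first: Eval 210 > Scale 140 > Search 120 > Retrain 80 > Probe 60.
Give Eval 15 more to hit its cap of 15 → 60 left.
Give Scale 35 more to hit its cap of 45 → 25 left.
Search: +25 (room for 75) → 40. Pool exhausted.
Total = 210×15 + 140×45 + 80×5 + 120×40 = 14650.

14650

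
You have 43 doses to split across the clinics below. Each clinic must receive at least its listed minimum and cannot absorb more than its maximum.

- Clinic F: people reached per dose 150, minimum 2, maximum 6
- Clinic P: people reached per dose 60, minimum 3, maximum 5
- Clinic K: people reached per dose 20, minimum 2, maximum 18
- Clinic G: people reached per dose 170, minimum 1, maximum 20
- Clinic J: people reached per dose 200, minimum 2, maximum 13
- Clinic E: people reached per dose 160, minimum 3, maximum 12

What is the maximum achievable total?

Meeting every minimum uses 2+3+2+1+2+3 = 13 doses, leaving 30.
Order the clinics by people reached per dose: Clinic J 200 > Clinic G 170 > Clinic E 160 > Clinic F 150 > Clinic P 60 > Clinic K 20.
Give Clinic J 11 more to hit its cap of 13 — 19 left.
Clinic G: +19 to 20 (cap) — 0 left.
Total = 150×2 + 60×3 + 20×2 + 170×20 + 200×13 + 160×3 = 7000.

7000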